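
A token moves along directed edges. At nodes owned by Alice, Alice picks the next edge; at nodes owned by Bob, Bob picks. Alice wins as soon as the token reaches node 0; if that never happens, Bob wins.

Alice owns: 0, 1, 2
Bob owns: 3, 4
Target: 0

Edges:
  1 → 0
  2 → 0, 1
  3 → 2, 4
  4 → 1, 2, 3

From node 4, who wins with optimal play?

A0 = {0}
A1: add {1, 2} — 1 (Alice) has 1→0; 2 (Alice) has 2→0.
A2 = A1; e.g. 3 (Bob) can still go to 4. Fixed point.
4 never enters the attractor, so Bob can avoid the target forever.

Bob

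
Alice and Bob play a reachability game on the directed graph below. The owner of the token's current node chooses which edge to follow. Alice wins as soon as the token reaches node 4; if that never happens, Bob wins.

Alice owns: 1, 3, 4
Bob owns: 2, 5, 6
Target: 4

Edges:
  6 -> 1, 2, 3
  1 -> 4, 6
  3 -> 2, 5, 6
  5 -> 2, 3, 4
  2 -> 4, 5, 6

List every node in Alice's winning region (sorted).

1, 4

A0 = {4}
A1: add {1} — 1 (Alice) has 1→4.
A2 = A1; e.g. 2 (Bob) can still go to 5. Fixed point.
Alice's winning region = {1, 4}.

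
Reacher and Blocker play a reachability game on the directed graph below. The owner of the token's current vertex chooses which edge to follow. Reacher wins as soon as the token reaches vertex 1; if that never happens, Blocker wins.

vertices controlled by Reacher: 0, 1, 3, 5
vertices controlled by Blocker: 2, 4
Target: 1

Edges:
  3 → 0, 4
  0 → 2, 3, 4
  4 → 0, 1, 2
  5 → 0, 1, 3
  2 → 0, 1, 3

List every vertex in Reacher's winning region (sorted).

A0 = {1}
A1: add {5} — 5 (Reacher) has 5→1.
A2 = A1; e.g. 0 (Reacher) has no edge into A1. Fixed point.
Reacher's winning region = {1, 5}.

1, 5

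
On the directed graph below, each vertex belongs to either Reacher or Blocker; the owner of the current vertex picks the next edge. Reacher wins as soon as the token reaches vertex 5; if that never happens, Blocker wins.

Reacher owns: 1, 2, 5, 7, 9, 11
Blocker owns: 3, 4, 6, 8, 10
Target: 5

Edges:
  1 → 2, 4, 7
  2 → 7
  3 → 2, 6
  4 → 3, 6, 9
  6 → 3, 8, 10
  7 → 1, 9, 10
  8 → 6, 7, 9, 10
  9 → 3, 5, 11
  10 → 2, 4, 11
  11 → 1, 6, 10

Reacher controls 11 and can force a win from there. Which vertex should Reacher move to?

A0 = {5}
A1: add {9} — 9 (Reacher) has 9→5.
A2: add {7} — 7 (Reacher) has 7→9.
A3: add {1, 2} — 1 (Reacher) has 1→7; 2 (Reacher) has 2→7.
A4: add {11} — 11 (Reacher) has 11→1.
A5 = A4; e.g. 3 (Blocker) can still go to 6. Fixed point.
From 11, successor 1 is in the attractor (rank 3); the other successors 6, 10 are not.

1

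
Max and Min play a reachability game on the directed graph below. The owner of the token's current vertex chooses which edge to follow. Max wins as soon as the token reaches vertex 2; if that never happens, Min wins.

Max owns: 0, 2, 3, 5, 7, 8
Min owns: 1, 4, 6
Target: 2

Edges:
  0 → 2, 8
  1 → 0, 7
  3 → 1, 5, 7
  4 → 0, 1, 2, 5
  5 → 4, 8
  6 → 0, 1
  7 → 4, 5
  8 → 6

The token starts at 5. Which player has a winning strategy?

A0 = {2}
A1: add {0} — 0 (Max) has 0→2.
A2 = A1; e.g. 1 (Min) can still go to 7. Fixed point.
5 never enters the attractor, so Min can avoid the target forever.

Min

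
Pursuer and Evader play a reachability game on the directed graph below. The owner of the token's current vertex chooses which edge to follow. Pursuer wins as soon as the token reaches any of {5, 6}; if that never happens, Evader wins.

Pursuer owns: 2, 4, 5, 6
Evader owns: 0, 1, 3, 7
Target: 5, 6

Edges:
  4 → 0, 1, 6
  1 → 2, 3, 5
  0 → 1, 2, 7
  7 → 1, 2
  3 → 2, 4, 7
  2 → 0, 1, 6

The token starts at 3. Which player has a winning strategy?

Evader

A0 = {5, 6}
A1: add {2, 4} — 2 (Pursuer) has 2→6; 4 (Pursuer) has 4→6.
A2 = A1; e.g. 0 (Evader) can still go to 1. Fixed point.
3 never enters the attractor, so Evader can avoid the target forever.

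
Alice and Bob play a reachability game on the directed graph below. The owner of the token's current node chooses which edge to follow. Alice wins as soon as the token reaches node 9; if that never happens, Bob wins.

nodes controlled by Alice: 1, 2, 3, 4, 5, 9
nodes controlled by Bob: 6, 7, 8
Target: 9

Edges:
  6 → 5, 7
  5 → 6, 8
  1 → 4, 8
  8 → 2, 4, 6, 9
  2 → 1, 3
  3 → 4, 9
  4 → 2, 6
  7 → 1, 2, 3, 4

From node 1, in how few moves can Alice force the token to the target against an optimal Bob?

4

A0 = {9}
A1: add {3} — 3 (Alice) has 3→9.
A2: add {2} — 2 (Alice) has 2→3.
A3: add {4} — 4 (Alice) has 4→2.
A4: add {1} — 1 (Alice) has 1→4.
1 enters the attractor at level 4, so Alice can force the target in 4 moves from there.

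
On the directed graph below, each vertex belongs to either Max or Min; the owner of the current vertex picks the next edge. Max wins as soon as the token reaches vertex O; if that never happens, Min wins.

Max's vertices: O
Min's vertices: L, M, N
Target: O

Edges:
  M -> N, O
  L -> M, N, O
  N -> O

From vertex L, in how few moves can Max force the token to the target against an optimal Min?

3

A0 = {O}
A1: add {N} — N (Min): all of {O} already in.
A2: add {M} — M (Min): all of {N, O} already in.
A3: add {L} — L (Min): all of {M, N, O} already in.
A3 = all vertices. Fixed point.
L enters the attractor at level 3, so Max can force the target in 3 moves from there.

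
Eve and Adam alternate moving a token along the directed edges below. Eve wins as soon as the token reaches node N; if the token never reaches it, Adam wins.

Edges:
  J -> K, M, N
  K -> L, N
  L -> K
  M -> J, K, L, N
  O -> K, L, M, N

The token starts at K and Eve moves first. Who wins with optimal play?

Eve

Track states (vertex, player-to-move).
A0 = {(N,Eve), (N,Adam)}
A1: add {(J,Eve), (K,Eve), (M,Eve), (O,Eve)}.
(K,Eve) ∈ A1 ⇒ Eve forces the target.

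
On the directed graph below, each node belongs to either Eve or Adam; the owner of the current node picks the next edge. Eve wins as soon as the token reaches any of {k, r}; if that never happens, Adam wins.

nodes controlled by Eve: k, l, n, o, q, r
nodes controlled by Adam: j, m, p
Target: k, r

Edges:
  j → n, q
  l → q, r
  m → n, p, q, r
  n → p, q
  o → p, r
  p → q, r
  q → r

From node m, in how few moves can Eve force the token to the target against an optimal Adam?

3

A0 = {k, r}
A1: add {l, o, q} — l (Eve) has l→r; o (Eve) has o→r; q (Eve) has q→r.
A2: add {n, p} — n (Eve) has n→q; p (Adam): all of {q, r} already in.
A3: add {j, m} — j (Adam): all of {n, q} already in; m (Adam): all of {n, p, q, r} already in.
A3 = all vertices. Fixed point.
m enters the attractor at level 3, so Eve can force the target in 3 moves from there.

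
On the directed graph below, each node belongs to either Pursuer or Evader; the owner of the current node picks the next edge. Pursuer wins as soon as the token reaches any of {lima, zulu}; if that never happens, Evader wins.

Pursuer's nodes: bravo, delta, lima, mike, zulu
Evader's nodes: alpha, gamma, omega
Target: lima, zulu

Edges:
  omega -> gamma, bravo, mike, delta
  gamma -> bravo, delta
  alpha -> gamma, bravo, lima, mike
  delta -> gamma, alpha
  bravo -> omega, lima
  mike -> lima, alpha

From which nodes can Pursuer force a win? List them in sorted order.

A0 = {lima, zulu}
A1: add {bravo, mike} — bravo (Pursuer) has bravo→lima; mike (Pursuer) has mike→lima.
A2 = A1; e.g. gamma (Evader) can still go to delta. Fixed point.
Pursuer's winning region = {bravo, lima, mike, zulu}.

bravo, lima, mike, zulu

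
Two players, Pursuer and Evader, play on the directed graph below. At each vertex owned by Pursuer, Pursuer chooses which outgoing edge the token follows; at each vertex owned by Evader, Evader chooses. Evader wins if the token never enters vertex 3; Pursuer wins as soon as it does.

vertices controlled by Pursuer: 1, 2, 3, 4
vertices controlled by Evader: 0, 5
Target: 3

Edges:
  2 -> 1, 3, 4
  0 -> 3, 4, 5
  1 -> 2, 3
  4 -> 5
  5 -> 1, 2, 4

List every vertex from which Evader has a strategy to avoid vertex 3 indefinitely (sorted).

A0 = {3}
A1: add {1, 2} — 1 (Pursuer) has 1→3; 2 (Pursuer) has 2→3.
A2 = A1; e.g. 0 (Evader) can still go to 4. Fixed point.
Pursuer's attractor = {1, 2, 3}; Evader avoids the target exactly from the complement.

0, 4, 5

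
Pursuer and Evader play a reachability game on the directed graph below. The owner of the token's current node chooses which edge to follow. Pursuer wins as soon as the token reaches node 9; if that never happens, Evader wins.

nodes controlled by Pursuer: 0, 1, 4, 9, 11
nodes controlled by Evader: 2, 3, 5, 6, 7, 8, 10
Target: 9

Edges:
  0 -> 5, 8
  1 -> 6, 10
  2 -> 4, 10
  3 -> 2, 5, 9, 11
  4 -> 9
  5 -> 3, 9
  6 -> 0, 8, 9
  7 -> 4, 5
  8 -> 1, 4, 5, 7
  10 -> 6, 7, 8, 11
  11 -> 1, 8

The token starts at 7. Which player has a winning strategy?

Evader

A0 = {9}
A1: add {4} — 4 (Pursuer) has 4→9.
A2 = A1; e.g. 0 (Pursuer) has no edge into A1. Fixed point.
7 never enters the attractor, so Evader can avoid the target forever.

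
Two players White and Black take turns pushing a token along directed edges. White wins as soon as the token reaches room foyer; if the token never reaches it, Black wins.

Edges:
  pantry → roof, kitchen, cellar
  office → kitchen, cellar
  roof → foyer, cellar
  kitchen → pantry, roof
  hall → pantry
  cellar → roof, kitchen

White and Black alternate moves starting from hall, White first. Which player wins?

Track states (vertex, player-to-move).
A0 = {(foyer,White), (foyer,Black)}
A1: add {(roof,White)}.
A2 = A1; e.g. (pantry,White) stays out. (hall,White) never enters ⇒ Black avoids the target.

Black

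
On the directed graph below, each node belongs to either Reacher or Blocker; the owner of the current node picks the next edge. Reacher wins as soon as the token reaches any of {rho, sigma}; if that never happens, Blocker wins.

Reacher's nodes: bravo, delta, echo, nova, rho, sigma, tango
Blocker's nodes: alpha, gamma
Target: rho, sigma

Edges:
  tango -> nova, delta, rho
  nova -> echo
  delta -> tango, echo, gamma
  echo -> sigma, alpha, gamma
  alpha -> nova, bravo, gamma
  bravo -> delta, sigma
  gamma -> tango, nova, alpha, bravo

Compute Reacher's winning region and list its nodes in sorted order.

A0 = {rho, sigma}
A1: add {bravo, echo, tango} — tango (Reacher) has tango→rho; echo (Reacher) has echo→sigma; bravo (Reacher) has bravo→sigma.
A2: add {delta, nova} — nova (Reacher) has nova→echo; delta (Reacher) has delta→tango.
A3 = A2; e.g. alpha (Blocker) can still go to gamma. Fixed point.
Reacher's winning region = {bravo, delta, echo, nova, rho, sigma, tango}.

bravo, delta, echo, nova, rho, sigma, tango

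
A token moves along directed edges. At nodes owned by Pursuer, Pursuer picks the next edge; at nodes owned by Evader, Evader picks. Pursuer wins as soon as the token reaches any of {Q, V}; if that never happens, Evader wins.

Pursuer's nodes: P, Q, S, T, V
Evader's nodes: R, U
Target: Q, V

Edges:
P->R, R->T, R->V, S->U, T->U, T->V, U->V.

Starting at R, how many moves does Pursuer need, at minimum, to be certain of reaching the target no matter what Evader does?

A0 = {Q, V}
A1: add {T, U} — T (Pursuer) has T→V; U (Evader): all of {V} already in.
A2: add {R, S} — R (Evader): all of {T, V} already in; S (Pursuer) has S→U.
R enters the attractor at level 2, so Pursuer can force the target in 2 moves from there.

2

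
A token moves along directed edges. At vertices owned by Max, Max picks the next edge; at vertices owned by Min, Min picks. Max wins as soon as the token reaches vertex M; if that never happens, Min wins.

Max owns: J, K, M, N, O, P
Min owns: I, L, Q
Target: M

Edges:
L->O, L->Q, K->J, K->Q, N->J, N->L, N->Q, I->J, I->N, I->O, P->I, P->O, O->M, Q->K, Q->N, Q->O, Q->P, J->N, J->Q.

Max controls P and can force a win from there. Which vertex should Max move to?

O

A0 = {M}
A1: add {O} — O (Max) has O→M.
A2: add {P} — P (Max) has P→O.
A3 = A2; e.g. I (Min) can still go to J. Fixed point.
From P, successor O is in the attractor (rank 1); the other successor I is not.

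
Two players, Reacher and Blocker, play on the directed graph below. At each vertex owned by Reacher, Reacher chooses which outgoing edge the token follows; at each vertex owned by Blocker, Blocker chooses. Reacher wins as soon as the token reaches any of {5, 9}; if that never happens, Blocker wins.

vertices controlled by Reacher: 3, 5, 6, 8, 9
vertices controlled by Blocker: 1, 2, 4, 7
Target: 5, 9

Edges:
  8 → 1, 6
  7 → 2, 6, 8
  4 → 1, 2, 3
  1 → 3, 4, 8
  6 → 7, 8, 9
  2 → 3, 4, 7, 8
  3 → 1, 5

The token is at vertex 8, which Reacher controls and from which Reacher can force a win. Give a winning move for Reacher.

A0 = {5, 9}
A1: add {3, 6} — 3 (Reacher) has 3→5; 6 (Reacher) has 6→9.
A2: add {8} — 8 (Reacher) has 8→6.
A3 = A2; e.g. 1 (Blocker) can still go to 4. Fixed point.
From 8, successor 6 is in the attractor (rank 1); the other successor 1 is not.

6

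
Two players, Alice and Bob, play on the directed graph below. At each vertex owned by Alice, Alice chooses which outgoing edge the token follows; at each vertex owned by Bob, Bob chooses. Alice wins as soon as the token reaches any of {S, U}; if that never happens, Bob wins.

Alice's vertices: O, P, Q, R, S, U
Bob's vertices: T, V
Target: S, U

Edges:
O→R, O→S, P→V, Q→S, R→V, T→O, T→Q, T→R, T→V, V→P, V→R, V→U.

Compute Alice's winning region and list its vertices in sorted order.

O, Q, S, U

A0 = {S, U}
A1: add {O, Q} — O (Alice) has O→S; Q (Alice) has Q→S.
A2 = A1; e.g. P (Alice) has no edge into A1. Fixed point.
Alice's winning region = {O, Q, S, U}.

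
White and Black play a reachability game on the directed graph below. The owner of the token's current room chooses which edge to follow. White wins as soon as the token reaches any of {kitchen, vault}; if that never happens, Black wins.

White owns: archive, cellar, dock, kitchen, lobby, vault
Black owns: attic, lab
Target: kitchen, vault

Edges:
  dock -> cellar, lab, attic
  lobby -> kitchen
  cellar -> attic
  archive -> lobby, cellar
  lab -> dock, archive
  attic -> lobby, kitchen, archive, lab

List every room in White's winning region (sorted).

A0 = {kitchen, vault}
A1: add {lobby} — lobby (White) has lobby→kitchen.
A2: add {archive} — archive (White) has archive→lobby.
A3 = A2; e.g. dock (White) has no edge into A2. Fixed point.
White's winning region = {archive, kitchen, lobby, vault}.

archive, kitchen, lobby, vault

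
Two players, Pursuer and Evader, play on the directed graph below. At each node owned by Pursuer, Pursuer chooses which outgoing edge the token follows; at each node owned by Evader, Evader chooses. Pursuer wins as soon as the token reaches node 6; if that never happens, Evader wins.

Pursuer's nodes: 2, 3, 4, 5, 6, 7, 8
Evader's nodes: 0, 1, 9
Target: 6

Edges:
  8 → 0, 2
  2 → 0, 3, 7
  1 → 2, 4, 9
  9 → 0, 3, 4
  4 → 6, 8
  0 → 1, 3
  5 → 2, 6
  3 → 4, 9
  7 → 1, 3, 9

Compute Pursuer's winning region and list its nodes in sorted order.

2, 3, 4, 5, 6, 7, 8

A0 = {6}
A1: add {4, 5} — 4 (Pursuer) has 4→6; 5 (Pursuer) has 5→6.
A2: add {3} — 3 (Pursuer) has 3→4.
A3: add {2, 7} — 2 (Pursuer) has 2→3; 7 (Pursuer) has 7→3.
A4: add {8} — 8 (Pursuer) has 8→2.
A5 = A4; e.g. 0 (Evader) can still go to 1. Fixed point.
Pursuer's winning region = {2, 3, 4, 5, 6, 7, 8}.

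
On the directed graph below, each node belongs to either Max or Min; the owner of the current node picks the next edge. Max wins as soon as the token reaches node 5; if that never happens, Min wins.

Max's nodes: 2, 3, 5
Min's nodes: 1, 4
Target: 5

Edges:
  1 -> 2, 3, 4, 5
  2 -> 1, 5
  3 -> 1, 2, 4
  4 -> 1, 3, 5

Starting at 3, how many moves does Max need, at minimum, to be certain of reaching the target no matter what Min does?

A0 = {5}
A1: add {2} — 2 (Max) has 2→5.
A2: add {3} — 3 (Max) has 3→2.
A3 = A2; e.g. 1 (Min) can still go to 4. Fixed point.
3 enters the attractor at level 2, so Max can force the target in 2 moves from there.

2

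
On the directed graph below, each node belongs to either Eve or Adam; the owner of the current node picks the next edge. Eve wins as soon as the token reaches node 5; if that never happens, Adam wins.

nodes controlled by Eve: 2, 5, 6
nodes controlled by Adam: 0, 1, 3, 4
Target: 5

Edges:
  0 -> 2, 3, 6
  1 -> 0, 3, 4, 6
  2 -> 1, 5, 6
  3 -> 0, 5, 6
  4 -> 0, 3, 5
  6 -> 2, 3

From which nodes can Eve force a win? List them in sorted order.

A0 = {5}
A1: add {2} — 2 (Eve) has 2→5.
A2: add {6} — 6 (Eve) has 6→2.
A3 = A2; e.g. 0 (Adam) can still go to 3. Fixed point.
Eve's winning region = {2, 5, 6}.

2, 5, 6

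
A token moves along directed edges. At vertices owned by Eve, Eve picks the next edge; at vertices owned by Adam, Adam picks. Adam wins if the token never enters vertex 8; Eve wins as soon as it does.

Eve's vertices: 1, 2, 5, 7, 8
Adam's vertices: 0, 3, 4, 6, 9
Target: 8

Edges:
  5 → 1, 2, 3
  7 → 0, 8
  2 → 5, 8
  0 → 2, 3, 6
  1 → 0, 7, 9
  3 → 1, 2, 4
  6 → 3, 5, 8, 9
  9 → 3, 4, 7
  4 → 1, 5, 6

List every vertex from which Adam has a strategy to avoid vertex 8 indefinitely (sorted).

A0 = {8}
A1: add {2, 7} — 2 (Eve) has 2→8; 7 (Eve) has 7→8.
A2: add {1, 5} — 1 (Eve) has 1→7; 5 (Eve) has 5→2.
A3 = A2; e.g. 0 (Adam) can still go to 3. Fixed point.
Eve's attractor = {1, 2, 5, 7, 8}; Adam avoids the target exactly from the complement.

0, 3, 4, 6, 9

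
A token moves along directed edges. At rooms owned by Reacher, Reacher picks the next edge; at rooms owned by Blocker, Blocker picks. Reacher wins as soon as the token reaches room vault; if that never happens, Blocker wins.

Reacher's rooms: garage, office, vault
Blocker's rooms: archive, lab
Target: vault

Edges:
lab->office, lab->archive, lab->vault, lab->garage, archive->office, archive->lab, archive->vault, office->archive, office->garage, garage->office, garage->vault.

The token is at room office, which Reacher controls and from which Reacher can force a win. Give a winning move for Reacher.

garage

A0 = {vault}
A1: add {garage} — garage (Reacher) has garage→vault.
A2: add {office} — office (Reacher) has office→garage.
A3 = A2; e.g. archive (Blocker) can still go to lab. Fixed point.
From office, successor garage is in the attractor (rank 1); the other successor archive is not.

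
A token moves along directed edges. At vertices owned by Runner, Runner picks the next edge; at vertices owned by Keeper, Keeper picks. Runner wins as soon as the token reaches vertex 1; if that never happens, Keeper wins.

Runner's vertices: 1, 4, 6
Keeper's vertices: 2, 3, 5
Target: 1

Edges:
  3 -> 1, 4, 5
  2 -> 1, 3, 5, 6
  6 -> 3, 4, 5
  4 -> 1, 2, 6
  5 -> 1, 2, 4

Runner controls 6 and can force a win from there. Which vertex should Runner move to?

4

A0 = {1}
A1: add {4} — 4 (Runner) has 4→1.
A2: add {6} — 6 (Runner) has 6→4.
A3 = A2; e.g. 2 (Keeper) can still go to 3. Fixed point.
From 6, successor 4 is in the attractor (rank 1); the other successors 3, 5 are not.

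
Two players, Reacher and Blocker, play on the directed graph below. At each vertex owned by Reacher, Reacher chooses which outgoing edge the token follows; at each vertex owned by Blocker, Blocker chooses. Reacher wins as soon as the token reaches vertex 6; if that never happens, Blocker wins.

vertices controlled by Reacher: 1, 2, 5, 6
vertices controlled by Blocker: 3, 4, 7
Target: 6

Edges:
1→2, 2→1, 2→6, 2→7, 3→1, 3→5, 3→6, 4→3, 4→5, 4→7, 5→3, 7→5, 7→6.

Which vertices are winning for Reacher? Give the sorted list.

A0 = {6}
A1: add {2} — 2 (Reacher) has 2→6.
A2: add {1} — 1 (Reacher) has 1→2.
A3 = A2; e.g. 3 (Blocker) can still go to 5. Fixed point.
Reacher's winning region = {1, 2, 6}.

1, 2, 6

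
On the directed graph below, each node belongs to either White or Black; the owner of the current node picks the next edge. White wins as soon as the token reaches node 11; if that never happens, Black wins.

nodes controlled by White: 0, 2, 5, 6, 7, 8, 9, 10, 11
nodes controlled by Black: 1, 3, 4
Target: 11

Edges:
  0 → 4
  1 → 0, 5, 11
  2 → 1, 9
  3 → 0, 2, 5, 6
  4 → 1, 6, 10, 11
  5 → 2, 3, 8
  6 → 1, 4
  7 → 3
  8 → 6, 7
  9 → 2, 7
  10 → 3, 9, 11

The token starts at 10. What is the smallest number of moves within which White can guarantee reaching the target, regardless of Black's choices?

1

A0 = {11}
A1: add {10} — 10 (White) has 10→11.
A2 = A1; e.g. 0 (White) has no edge into A1. Fixed point.
10 enters the attractor at level 1, so White can force the target in 1 move from there.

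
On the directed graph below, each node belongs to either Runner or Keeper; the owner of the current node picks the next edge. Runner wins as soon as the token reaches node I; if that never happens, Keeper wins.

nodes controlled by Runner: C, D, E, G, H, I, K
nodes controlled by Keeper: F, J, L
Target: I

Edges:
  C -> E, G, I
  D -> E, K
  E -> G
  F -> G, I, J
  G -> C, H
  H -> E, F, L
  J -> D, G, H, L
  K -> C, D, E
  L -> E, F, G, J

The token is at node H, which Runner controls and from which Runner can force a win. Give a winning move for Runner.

A0 = {I}
A1: add {C} — C (Runner) has C→I.
A2: add {G, K} — G (Runner) has G→C; K (Runner) has K→C.
A3: add {D, E} — D (Runner) has D→K; E (Runner) has E→G.
A4: add {H} — H (Runner) has H→E.
A5 = A4; e.g. F (Keeper) can still go to J. Fixed point.
From H, successor E is in the attractor (rank 3); the other successors F, L are not.

E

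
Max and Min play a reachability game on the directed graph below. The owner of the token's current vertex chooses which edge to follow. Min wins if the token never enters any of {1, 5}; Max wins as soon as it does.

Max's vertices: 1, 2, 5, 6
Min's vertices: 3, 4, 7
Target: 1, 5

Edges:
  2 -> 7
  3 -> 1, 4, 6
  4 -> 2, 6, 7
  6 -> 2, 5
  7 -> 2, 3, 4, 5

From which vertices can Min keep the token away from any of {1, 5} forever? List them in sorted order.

2, 3, 4, 7

A0 = {1, 5}
A1: add {6} — 6 (Max) has 6→5.
A2 = A1; e.g. 2 (Max) has no edge into A1. Fixed point.
Max's attractor = {1, 5, 6}; Min avoids the target exactly from the complement.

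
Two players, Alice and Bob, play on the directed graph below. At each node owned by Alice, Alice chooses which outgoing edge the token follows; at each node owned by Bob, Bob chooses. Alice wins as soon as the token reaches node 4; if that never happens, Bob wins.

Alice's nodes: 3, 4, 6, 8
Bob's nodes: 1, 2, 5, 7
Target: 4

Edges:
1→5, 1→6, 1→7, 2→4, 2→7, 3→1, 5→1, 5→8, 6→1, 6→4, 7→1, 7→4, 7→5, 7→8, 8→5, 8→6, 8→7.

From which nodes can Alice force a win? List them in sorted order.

A0 = {4}
A1: add {6} — 6 (Alice) has 6→4.
A2: add {8} — 8 (Alice) has 8→6.
A3 = A2; e.g. 1 (Bob) can still go to 5. Fixed point.
Alice's winning region = {4, 6, 8}.

4, 6, 8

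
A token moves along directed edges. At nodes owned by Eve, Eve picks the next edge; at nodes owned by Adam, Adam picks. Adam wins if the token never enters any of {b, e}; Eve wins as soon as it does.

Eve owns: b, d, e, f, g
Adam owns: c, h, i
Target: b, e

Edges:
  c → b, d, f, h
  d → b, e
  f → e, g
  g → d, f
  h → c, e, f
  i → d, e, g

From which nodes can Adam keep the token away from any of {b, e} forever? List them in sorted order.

A0 = {b, e}
A1: add {d, f} — d (Eve) has d→b; f (Eve) has f→e.
A2: add {g} — g (Eve) has g→d.
A3: add {i} — i (Adam): all of {d, e, g} already in.
A4 = A3; e.g. c (Adam) can still go to h. Fixed point.
Eve's attractor = {b, d, e, f, g, i}; Adam avoids the target exactly from the complement.

c, h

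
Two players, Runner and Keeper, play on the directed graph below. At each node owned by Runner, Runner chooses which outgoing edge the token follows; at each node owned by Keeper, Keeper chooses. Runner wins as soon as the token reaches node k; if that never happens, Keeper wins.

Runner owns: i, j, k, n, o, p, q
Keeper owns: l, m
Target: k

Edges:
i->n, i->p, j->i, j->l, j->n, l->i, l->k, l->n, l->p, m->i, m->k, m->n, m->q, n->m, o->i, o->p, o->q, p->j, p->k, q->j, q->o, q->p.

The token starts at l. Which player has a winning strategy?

Keeper

A0 = {k}
A1: add {p} — p (Runner) has p→k.
A2: add {i, o, q} — i (Runner) has i→p; o (Runner) has o→p; q (Runner) has q→p.
A3: add {j} — j (Runner) has j→i.
A4 = A3; e.g. l (Keeper) can still go to n. Fixed point.
l never enters the attractor, so Keeper can avoid the target forever.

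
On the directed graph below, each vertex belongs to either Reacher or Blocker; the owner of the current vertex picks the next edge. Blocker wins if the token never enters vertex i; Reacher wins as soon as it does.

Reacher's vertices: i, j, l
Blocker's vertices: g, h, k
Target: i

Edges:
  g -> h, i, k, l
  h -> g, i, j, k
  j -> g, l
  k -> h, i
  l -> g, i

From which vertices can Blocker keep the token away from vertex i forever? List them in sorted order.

A0 = {i}
A1: add {l} — l (Reacher) has l→i.
A2: add {j} — j (Reacher) has j→l.
A3 = A2; e.g. g (Blocker) can still go to h. Fixed point.
Reacher's attractor = {i, j, l}; Blocker avoids the target exactly from the complement.

g, h, k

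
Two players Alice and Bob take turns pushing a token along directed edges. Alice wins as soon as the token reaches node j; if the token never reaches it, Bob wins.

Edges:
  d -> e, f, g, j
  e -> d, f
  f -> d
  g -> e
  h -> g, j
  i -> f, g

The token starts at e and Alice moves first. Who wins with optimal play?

Alice

Track states (vertex, player-to-move).
A0 = {(j,Alice), (j,Bob)}
A1: add {(d,Alice), (h,Alice)}.
A2: add {(f,Bob)}.
A3: add {(e,Alice), (i,Alice)}.
(e,Alice) ∈ A3 ⇒ Alice forces the target.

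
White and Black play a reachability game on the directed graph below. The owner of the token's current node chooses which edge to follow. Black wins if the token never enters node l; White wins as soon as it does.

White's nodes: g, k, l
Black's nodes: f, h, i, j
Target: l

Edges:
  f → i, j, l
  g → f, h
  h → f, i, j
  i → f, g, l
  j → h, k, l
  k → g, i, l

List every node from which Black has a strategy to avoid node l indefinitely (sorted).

f, g, h, i, j

A0 = {l}
A1: add {k} — k (White) has k→l.
A2 = A1; e.g. f (Black) can still go to i. Fixed point.
White's attractor = {k, l}; Black avoids the target exactly from the complement.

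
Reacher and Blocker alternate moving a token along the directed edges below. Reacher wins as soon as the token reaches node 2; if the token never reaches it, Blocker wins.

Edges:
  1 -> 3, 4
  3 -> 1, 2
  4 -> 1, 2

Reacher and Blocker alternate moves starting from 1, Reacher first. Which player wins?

Blocker

Track states (vertex, player-to-move).
A0 = {(2,Reacher), (2,Blocker)}
A1: add {(3,Reacher), (4,Reacher)}.
A2: add {(1,Blocker)}.
A3 = A2; e.g. (1,Reacher) stays out. (1,Reacher) never enters ⇒ Blocker avoids the target.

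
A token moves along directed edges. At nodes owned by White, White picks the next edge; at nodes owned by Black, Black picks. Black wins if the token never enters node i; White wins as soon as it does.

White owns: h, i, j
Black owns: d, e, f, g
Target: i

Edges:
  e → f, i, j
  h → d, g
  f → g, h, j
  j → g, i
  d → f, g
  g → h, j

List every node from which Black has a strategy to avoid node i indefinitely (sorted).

A0 = {i}
A1: add {j} — j (White) has j→i.
A2 = A1; e.g. d (Black) can still go to f. Fixed point.
White's attractor = {i, j}; Black avoids the target exactly from the complement.

d, e, f, g, h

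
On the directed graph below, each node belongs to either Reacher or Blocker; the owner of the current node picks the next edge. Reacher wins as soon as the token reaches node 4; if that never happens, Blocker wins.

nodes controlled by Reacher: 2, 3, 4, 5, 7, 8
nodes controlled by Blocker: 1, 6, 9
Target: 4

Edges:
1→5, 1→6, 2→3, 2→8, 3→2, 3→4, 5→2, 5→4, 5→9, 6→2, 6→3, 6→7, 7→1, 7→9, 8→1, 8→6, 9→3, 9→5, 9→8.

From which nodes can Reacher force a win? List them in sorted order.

2, 3, 4, 5

A0 = {4}
A1: add {3, 5} — 3 (Reacher) has 3→4; 5 (Reacher) has 5→4.
A2: add {2} — 2 (Reacher) has 2→3.
A3 = A2; e.g. 1 (Blocker) can still go to 6. Fixed point.
Reacher's winning region = {2, 3, 4, 5}.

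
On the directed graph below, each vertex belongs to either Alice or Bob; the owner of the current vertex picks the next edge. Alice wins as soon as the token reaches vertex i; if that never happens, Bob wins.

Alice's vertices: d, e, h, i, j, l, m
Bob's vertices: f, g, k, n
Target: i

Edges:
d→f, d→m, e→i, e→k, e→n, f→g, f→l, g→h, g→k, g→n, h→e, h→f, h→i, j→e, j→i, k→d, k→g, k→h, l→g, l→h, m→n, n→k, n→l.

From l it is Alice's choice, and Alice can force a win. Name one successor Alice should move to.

h

A0 = {i}
A1: add {e, h, j} — e (Alice) has e→i; h (Alice) has h→i; j (Alice) has j→i.
A2: add {l} — l (Alice) has l→h.
A3 = A2; e.g. d (Alice) has no edge into A2. Fixed point.
From l, successor h is in the attractor (rank 1); the other successor g is not.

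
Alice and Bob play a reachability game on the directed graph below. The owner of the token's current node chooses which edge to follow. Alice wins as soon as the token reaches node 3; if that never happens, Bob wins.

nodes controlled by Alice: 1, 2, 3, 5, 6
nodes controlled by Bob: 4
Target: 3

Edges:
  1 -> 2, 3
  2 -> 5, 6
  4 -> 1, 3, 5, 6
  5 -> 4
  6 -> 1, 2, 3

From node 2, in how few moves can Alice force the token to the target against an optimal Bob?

2

A0 = {3}
A1: add {1, 6} — 1 (Alice) has 1→3; 6 (Alice) has 6→3.
A2: add {2} — 2 (Alice) has 2→6.
A3 = A2; e.g. 4 (Bob) can still go to 5. Fixed point.
2 enters the attractor at level 2, so Alice can force the target in 2 moves from there.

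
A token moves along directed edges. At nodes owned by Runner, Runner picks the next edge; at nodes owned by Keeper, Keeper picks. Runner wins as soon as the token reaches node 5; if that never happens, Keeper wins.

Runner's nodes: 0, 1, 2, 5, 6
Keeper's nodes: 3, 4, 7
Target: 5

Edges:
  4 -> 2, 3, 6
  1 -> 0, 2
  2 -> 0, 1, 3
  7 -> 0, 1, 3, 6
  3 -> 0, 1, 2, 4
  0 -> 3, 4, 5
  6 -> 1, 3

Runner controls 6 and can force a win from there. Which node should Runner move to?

1

A0 = {5}
A1: add {0} — 0 (Runner) has 0→5.
A2: add {1, 2} — 1 (Runner) has 1→0; 2 (Runner) has 2→0.
A3: add {6} — 6 (Runner) has 6→1.
A4 = A3; e.g. 3 (Keeper) can still go to 4. Fixed point.
From 6, successor 1 is in the attractor (rank 2); the other successor 3 is not.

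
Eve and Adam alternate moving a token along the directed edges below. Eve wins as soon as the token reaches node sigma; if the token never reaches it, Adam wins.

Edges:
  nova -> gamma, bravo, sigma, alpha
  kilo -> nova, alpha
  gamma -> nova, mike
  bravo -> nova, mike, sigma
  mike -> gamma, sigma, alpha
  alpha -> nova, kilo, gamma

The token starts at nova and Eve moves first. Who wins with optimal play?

Eve

Track states (vertex, player-to-move).
A0 = {(sigma,Eve), (sigma,Adam)}
A1: add {(nova,Eve), (bravo,Eve), (mike,Eve)}.
(nova,Eve) ∈ A1 ⇒ Eve forces the target.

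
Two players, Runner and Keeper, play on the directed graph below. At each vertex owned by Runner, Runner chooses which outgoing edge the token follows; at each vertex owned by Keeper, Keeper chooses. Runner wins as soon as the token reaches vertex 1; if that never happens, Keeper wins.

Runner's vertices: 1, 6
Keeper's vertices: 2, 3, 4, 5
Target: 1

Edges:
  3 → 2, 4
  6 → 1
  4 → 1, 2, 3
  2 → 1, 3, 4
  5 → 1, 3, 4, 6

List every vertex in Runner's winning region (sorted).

1, 6

A0 = {1}
A1: add {6} — 6 (Runner) has 6→1.
A2 = A1; e.g. 2 (Keeper) can still go to 3. Fixed point.
Runner's winning region = {1, 6}.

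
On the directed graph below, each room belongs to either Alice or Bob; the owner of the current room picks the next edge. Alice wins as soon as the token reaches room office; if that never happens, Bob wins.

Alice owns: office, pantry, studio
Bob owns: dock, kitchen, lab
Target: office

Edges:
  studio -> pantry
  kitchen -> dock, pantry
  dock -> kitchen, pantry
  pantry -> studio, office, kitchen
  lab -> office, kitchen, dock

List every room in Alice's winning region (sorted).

office, pantry, studio

A0 = {office}
A1: add {pantry} — pantry (Alice) has pantry→office.
A2: add {studio} — studio (Alice) has studio→pantry.
A3 = A2; e.g. kitchen (Bob) can still go to dock. Fixed point.
Alice's winning region = {office, pantry, studio}.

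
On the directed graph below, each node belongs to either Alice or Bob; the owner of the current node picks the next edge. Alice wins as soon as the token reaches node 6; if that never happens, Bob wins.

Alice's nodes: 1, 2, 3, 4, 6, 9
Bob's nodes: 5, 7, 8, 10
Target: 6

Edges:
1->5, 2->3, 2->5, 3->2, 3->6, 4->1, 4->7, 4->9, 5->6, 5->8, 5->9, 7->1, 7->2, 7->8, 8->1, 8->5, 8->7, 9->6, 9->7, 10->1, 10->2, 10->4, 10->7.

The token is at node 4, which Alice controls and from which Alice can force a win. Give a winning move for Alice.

A0 = {6}
A1: add {3, 9} — 3 (Alice) has 3→6; 9 (Alice) has 9→6.
A2: add {2, 4} — 2 (Alice) has 2→3; 4 (Alice) has 4→9.
A3 = A2; e.g. 1 (Alice) has no edge into A2. Fixed point.
From 4, successor 9 is in the attractor (rank 1); the other successors 1, 7 are not.

9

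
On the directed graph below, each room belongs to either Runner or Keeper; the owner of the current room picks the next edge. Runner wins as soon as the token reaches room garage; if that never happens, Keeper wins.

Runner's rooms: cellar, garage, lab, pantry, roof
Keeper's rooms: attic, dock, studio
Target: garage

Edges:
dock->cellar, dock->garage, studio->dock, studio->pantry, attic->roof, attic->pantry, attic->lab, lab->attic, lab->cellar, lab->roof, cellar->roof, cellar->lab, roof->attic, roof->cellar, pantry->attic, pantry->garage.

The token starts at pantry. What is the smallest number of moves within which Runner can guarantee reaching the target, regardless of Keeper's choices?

1

A0 = {garage}
A1: add {pantry} — pantry (Runner) has pantry→garage.
A2 = A1; e.g. attic (Keeper) can still go to roof. Fixed point.
pantry enters the attractor at level 1, so Runner can force the target in 1 move from there.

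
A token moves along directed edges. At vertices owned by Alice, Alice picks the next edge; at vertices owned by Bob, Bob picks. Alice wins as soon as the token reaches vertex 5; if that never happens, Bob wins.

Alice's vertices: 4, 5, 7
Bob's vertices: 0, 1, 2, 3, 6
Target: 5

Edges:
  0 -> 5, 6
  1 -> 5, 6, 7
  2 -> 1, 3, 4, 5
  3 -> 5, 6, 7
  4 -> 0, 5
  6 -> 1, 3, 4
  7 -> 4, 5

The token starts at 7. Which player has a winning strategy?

A0 = {5}
A1: add {4, 7} — 4 (Alice) has 4→5; 7 (Alice) has 7→5.
A2 = A1; e.g. 0 (Bob) can still go to 6. Fixed point.
7 ∈ A1, so Alice can force the target.

Alice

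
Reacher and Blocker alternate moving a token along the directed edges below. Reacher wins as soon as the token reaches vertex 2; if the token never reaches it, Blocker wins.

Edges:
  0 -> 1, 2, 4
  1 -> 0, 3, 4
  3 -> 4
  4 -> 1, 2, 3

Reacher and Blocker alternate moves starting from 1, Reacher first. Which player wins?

Track states (vertex, player-to-move).
A0 = {(2,Reacher), (2,Blocker)}
A1: add {(0,Reacher), (4,Reacher)}.
A2: add {(3,Blocker)}.
A3: add {(1,Reacher)}.
(1,Reacher) ∈ A3 ⇒ Reacher forces the target.

Reacher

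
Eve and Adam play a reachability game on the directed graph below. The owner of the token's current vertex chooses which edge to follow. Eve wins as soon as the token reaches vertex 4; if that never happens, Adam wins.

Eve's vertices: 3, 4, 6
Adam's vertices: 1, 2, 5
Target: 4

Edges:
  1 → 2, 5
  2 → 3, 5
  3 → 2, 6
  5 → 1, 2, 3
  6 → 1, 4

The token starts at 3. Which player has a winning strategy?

A0 = {4}
A1: add {6} — 6 (Eve) has 6→4.
A2: add {3} — 3 (Eve) has 3→6.
A3 = A2; e.g. 1 (Adam) can still go to 2. Fixed point.
3 ∈ A2, so Eve can force the target.

Eve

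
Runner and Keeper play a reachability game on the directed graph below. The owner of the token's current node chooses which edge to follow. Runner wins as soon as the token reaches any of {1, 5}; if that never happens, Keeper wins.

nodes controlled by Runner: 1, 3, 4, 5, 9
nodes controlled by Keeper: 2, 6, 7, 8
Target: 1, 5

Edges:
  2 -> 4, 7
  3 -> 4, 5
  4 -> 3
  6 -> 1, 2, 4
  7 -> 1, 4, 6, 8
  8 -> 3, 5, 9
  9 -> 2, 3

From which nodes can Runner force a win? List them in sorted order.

1, 3, 4, 5, 8, 9

A0 = {1, 5}
A1: add {3} — 3 (Runner) has 3→5.
A2: add {4, 9} — 4 (Runner) has 4→3; 9 (Runner) has 9→3.
A3: add {8} — 8 (Keeper): all of {3, 5, 9} already in.
A4 = A3; e.g. 2 (Keeper) can still go to 7. Fixed point.
Runner's winning region = {1, 3, 4, 5, 8, 9}.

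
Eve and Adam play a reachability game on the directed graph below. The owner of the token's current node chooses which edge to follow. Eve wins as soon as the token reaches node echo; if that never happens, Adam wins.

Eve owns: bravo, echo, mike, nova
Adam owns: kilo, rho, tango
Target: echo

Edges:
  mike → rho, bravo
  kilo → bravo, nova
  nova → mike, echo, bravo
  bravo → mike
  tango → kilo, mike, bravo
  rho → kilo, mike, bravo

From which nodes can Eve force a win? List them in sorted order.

A0 = {echo}
A1: add {nova} — nova (Eve) has nova→echo.
A2 = A1; e.g. kilo (Adam) can still go to bravo. Fixed point.
Eve's winning region = {echo, nova}.

echo, nova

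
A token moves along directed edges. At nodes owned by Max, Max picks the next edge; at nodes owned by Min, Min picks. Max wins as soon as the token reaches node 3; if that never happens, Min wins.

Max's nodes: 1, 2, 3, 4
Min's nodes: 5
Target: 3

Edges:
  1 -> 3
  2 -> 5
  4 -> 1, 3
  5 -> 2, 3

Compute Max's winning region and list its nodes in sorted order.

A0 = {3}
A1: add {1, 4} — 1 (Max) has 1→3; 4 (Max) has 4→3.
A2 = A1; e.g. 2 (Max) has no edge into A1. Fixed point.
Max's winning region = {1, 3, 4}.

1, 3, 4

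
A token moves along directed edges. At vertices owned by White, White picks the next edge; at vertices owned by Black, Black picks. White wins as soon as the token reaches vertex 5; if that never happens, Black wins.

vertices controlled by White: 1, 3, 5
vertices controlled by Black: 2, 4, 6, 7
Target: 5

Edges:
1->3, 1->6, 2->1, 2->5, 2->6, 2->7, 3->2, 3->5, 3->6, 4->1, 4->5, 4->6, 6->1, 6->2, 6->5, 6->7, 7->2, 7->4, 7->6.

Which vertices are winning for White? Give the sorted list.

A0 = {5}
A1: add {3} — 3 (White) has 3→5.
A2: add {1} — 1 (White) has 1→3.
A3 = A2; e.g. 2 (Black) can still go to 6. Fixed point.
White's winning region = {1, 3, 5}.

1, 3, 5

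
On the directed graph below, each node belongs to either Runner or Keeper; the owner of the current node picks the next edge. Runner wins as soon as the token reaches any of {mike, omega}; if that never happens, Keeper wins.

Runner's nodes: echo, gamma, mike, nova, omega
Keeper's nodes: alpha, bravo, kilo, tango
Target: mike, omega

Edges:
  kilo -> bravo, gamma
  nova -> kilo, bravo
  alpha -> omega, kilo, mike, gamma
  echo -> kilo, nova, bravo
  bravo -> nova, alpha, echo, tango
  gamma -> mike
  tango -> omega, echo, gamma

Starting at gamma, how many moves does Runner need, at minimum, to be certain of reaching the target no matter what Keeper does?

1

A0 = {mike, omega}
A1: add {gamma} — gamma (Runner) has gamma→mike.
A2 = A1; e.g. kilo (Keeper) can still go to bravo. Fixed point.
gamma enters the attractor at level 1, so Runner can force the target in 1 move from there.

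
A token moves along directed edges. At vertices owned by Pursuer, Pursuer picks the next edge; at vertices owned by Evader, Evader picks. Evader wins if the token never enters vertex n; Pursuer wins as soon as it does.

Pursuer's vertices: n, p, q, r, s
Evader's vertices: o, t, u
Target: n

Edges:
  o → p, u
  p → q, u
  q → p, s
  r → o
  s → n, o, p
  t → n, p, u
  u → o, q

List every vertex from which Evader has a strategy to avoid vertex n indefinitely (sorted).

o, r, t, u

A0 = {n}
A1: add {s} — s (Pursuer) has s→n.
A2: add {q} — q (Pursuer) has q→s.
A3: add {p} — p (Pursuer) has p→q.
A4 = A3; e.g. o (Evader) can still go to u. Fixed point.
Pursuer's attractor = {n, p, q, s}; Evader avoids the target exactly from the complement.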